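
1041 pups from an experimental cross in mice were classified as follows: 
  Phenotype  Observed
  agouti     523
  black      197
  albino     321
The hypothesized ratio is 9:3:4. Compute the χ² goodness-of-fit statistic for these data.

20.882

Under the 9:3:4 hypothesis (Σ ratio = 16, N = 1041):
  agouti: 1041 × 9/16 = 585.5625
  black: 1041 × 3/16 = 195.1875
  albino: 1041 × 4/16 = 260.25
χ² = Σ (O − E)² / E
  agouti: (523 − 585.5625)² / 585.5625 = 6.6843
  black: (197 − 195.1875)² / 195.1875 = 0.0168
  albino: (321 − 260.25)² / 260.25 = 14.1808
χ² = 6.6843 + 0.0168 + 14.1808 = 20.8819 ≈ 20.882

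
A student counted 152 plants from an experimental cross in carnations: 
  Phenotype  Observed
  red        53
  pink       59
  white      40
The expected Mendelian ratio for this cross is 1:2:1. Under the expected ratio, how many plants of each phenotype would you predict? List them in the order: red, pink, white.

Expected counts for N = 152 under a 1:2:1 ratio (total parts = 4):
  red: 152 × 1/4 = 38
  pink: 152 × 2/4 = 76
  white: 152 × 1/4 = 38

38, 76, 38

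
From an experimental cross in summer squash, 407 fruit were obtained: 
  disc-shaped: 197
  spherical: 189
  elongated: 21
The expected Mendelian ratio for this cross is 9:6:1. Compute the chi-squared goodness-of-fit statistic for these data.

13.899

Under the 9:6:1 hypothesis (Σ ratio = 16, N = 407):
  disc-shaped: 407 × 9/16 = 228.9375
  spherical: 407 × 6/16 = 152.625
  elongated: 407 × 1/16 = 25.4375
χ² = Σ (O − E)² / E
  disc-shaped: (197 − 228.9375)² / 228.9375 = 4.4554
  spherical: (189 − 152.625)² / 152.625 = 8.6692
  elongated: (21 − 25.4375)² / 25.4375 = 0.7741
χ² = 4.4554 + 8.6692 + 0.7741 = 13.8987 ≈ 13.899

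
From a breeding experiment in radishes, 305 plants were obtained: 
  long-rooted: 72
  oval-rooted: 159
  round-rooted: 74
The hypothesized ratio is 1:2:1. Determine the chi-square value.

Expected counts for N = 305 under a 1:2:1 ratio (total parts = 4):
  long-rooted: 305 × 1/4 = 76.25
  oval-rooted: 305 × 2/4 = 152.5
  round-rooted: 305 × 1/4 = 76.25
χ² = Σ (O − E)² / E
  long-rooted: (72 − 76.25)² / 76.25 = 0.2369
  oval-rooted: (159 − 152.5)² / 152.5 = 0.2770
  round-rooted: (74 − 76.25)² / 76.25 = 0.0664
χ² = 0.2369 + 0.2770 + 0.0664 = 0.5803 ≈ 0.580

0.580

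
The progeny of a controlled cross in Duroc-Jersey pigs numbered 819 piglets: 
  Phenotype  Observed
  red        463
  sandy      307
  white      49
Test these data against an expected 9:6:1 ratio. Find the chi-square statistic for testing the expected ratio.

0.105

Expected counts for N = 819 under a 9:6:1 ratio (total parts = 16):
  red: 819 × 9/16 = 460.6875
  sandy: 819 × 6/16 = 307.125
  white: 819 × 1/16 = 51.1875
χ² = Σ (O − E)² / E
  red: (463 − 460.6875)² / 460.6875 = 0.0116
  sandy: (307 − 307.125)² / 307.125 = 0.0001
  white: (49 − 51.1875)² / 51.1875 = 0.0935
χ² = 0.0116 + 0.0001 + 0.0935 = 0.1052 ≈ 0.105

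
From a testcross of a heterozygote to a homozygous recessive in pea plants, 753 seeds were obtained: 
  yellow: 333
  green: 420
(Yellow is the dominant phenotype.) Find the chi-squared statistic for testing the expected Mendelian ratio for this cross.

10.052

A testcross of a heterozygote (Aa × aa) gives a 1:1 phenotypic ratio.
Under the 1:1 hypothesis (Σ ratio = 2, N = 753):
  yellow: 753 × 1/2 = 376.5
  green: 753 × 1/2 = 376.5
χ² = Σ (O − E)² / E
  yellow: (333 − 376.5)² / 376.5 = 5.0259
  green: (420 − 376.5)² / 376.5 = 5.0259
χ² = 5.0259 + 5.0259 = 10.0518 ≈ 10.052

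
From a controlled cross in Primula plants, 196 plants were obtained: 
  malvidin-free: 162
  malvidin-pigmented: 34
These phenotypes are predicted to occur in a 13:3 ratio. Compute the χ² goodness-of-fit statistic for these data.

0.253

Total ratio parts = 16. Expected numbers out of 196:
  malvidin-free: 196 × 13/16 = 159.25
  malvidin-pigmented: 196 × 3/16 = 36.75
χ² = Σ (O − E)² / E
  malvidin-free: (162 − 159.25)² / 159.25 = 0.0475
  malvidin-pigmented: (34 − 36.75)² / 36.75 = 0.2058
χ² = 0.0475 + 0.2058 = 0.2533 ≈ 0.253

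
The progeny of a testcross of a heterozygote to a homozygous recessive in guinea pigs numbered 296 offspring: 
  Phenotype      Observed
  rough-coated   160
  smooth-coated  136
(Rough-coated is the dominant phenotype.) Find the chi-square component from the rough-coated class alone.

A testcross of a heterozygote (Aa × aa) gives a 1:1 phenotypic ratio.
The 1:1 ratio has 2 parts, so with N = 296 the expected counts are:
  rough-coated: 296 × 1/2 = 148
  smooth-coated: 296 × 1/2 = 148
Contribution of rough-coated: (160 − 148)² / 148 = 0.9730

0.973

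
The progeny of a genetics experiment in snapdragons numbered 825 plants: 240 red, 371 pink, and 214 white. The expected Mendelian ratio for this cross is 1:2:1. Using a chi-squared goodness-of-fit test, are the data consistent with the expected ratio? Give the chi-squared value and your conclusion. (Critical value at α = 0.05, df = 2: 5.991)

Total ratio parts = 4. Expected numbers out of 825:
  red: 825 × 1/4 = 206.25
  pink: 825 × 2/4 = 412.5
  white: 825 × 1/4 = 206.25
χ² = Σ (O − E)² / E
  red: (240 − 206.25)² / 206.25 = 5.5227
  pink: (371 − 412.5)² / 412.5 = 4.1752
  white: (214 − 206.25)² / 206.25 = 0.2912
χ² = 5.5227 + 4.1752 + 0.2912 = 9.9891 ≈ 9.989
Degrees of freedom = 3 − 1 = 2; critical value at α = 0.05 is 5.991.
Since 9.989 > 5.991, we reject the null hypothesis — the data do not fit the 1:2:1 ratio.

9.989; not consistent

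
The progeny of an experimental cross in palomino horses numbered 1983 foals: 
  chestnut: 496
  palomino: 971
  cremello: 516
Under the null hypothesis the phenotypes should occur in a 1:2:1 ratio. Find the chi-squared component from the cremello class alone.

Under the 1:2:1 hypothesis (Σ ratio = 4, N = 1983):
  chestnut: 1983 × 1/4 = 495.75
  palomino: 1983 × 2/4 = 991.5
  cremello: 1983 × 1/4 = 495.75
Contribution of cremello: (516 − 495.75)² / 495.75 = 0.8272

0.827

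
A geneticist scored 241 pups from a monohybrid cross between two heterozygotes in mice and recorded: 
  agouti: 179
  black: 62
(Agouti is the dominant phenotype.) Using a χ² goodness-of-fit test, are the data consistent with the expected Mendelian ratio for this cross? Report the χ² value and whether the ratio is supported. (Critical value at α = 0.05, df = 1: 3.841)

For a monohybrid cross between heterozygotes with complete dominance, the expected phenotypic ratio is 3:1.
Expected counts for N = 241 under a 3:1 ratio (total parts = 4):
  agouti: 241 × 3/4 = 180.75
  black: 241 × 1/4 = 60.25
χ² = Σ (O − E)² / E
  agouti: (179 − 180.75)² / 180.75 = 0.0169
  black: (62 − 60.25)² / 60.25 = 0.0508
χ² = 0.0169 + 0.0508 = 0.0677 ≈ 0.068
Degrees of freedom = 2 − 1 = 1; critical value at α = 0.05 is 3.841.
Since 0.068 < 3.841, we fail to reject the null hypothesis — the data are consistent with the 3:1 ratio.

0.068; consistent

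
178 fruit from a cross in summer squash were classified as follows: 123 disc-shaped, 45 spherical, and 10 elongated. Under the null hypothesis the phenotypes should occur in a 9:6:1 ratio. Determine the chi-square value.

12.427

Total ratio parts = 16. Expected numbers out of 178:
  disc-shaped: 178 × 9/16 = 100.125
  spherical: 178 × 6/16 = 66.75
  elongated: 178 × 1/16 = 11.125
χ² = Σ (O − E)² / E
  disc-shaped: (123 − 100.125)² / 100.125 = 5.2261
  spherical: (45 − 66.75)² / 66.75 = 7.0871
  elongated: (10 − 11.125)² / 11.125 = 0.1138
χ² = 5.2261 + 7.0871 + 0.1138 = 12.427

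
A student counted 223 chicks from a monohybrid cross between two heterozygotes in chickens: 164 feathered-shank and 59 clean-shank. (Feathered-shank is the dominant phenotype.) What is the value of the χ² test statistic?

0.253

For a monohybrid cross between heterozygotes with complete dominance, the expected phenotypic ratio is 3:1.
Total ratio parts = 4. Expected numbers out of 223:
  feathered-shank: 223 × 3/4 = 167.25
  clean-shank: 223 × 1/4 = 55.75
χ² = Σ (O − E)² / E
  feathered-shank: (164 − 167.25)² / 167.25 = 0.0632
  clean-shank: (59 − 55.75)² / 55.75 = 0.1895
χ² = 0.0632 + 0.1895 = 0.2527 ≈ 0.253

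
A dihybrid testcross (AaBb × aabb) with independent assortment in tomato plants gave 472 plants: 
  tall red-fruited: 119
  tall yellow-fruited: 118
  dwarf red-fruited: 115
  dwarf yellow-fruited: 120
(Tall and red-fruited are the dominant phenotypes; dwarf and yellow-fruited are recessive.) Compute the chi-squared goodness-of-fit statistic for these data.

0.119

A dihybrid testcross with independent assortment gives a 1:1:1:1 ratio.
Expected counts for N = 472 under a 1:1:1:1 ratio (total parts = 4):
  tall red-fruited: 472 × 1/4 = 118
  tall yellow-fruited: 472 × 1/4 = 118
  dwarf red-fruited: 472 × 1/4 = 118
  dwarf yellow-fruited: 472 × 1/4 = 118
χ² = Σ (O − E)² / E
  tall red-fruited: (119 − 118)² / 118 = 0.0085
  tall yellow-fruited: (118 − 118)² / 118 = 0.0000
  dwarf red-fruited: (115 − 118)² / 118 = 0.0763
  dwarf yellow-fruited: (120 − 118)² / 118 = 0.0339
χ² = 0.0085 + 0.0000 + 0.0763 + 0.0339 = 0.1187 ≈ 0.119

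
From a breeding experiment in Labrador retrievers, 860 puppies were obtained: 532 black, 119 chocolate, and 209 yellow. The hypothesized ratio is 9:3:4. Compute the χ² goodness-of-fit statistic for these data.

16.050

Total ratio parts = 16. Expected numbers out of 860:
  black: 860 × 9/16 = 483.75
  chocolate: 860 × 3/16 = 161.25
  yellow: 860 × 4/16 = 215
χ² = Σ (O − E)² / E
  black: (532 − 483.75)² / 483.75 = 4.8125
  chocolate: (119 − 161.25)² / 161.25 = 11.0702
  yellow: (209 − 215)² / 215 = 0.1674
χ² = 4.8125 + 11.0702 + 0.1674 = 16.0501 ≈ 16.050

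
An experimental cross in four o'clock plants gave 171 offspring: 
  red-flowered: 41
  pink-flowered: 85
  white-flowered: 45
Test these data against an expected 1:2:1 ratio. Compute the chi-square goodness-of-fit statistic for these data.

Expected counts for N = 171 under a 1:2:1 ratio (total parts = 4):
  red-flowered: 171 × 1/4 = 42.75
  pink-flowered: 171 × 2/4 = 85.5
  white-flowered: 171 × 1/4 = 42.75
χ² = Σ (O − E)² / E
  red-flowered: (41 − 42.75)² / 42.75 = 0.0716
  pink-flowered: (85 − 85.5)² / 85.5 = 0.0029
  white-flowered: (45 − 42.75)² / 42.75 = 0.1184
χ² = 0.0716 + 0.0029 + 0.1184 = 0.1929 ≈ 0.193

0.193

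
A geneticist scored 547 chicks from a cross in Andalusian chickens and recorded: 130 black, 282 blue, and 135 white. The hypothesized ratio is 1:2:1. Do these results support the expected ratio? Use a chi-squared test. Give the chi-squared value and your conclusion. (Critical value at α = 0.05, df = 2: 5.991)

0.620; consistent

The 1:2:1 ratio has 4 parts, so with N = 547 the expected counts are:
  black: 547 × 1/4 = 136.75
  blue: 547 × 2/4 = 273.5
  white: 547 × 1/4 = 136.75
χ² = Σ (O − E)² / E
  black: (130 − 136.75)² / 136.75 = 0.3332
  blue: (282 − 273.5)² / 273.5 = 0.2642
  white: (135 − 136.75)² / 136.75 = 0.0224
χ² = 0.3332 + 0.2642 + 0.0224 = 0.6198 ≈ 0.620
Degrees of freedom = 3 − 1 = 2; critical value at α = 0.05 is 5.991.
Since 0.620 < 5.991, we fail to reject the null hypothesis — the data are consistent with the 1:2:1 ratio.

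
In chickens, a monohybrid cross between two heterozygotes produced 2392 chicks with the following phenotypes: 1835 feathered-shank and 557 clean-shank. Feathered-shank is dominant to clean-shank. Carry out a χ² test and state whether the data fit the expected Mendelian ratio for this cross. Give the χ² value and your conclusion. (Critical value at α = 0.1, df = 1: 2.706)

3.748; not consistent

For a monohybrid cross between heterozygotes with complete dominance, the expected phenotypic ratio is 3:1.
The 3:1 ratio has 4 parts, so with N = 2392 the expected counts are:
  feathered-shank: 2392 × 3/4 = 1794
  clean-shank: 2392 × 1/4 = 598
χ² = Σ (O − E)² / E
  feathered-shank: (1835 − 1794)² / 1794 = 0.9370
  clean-shank: (557 − 598)² / 598 = 2.8110
χ² = 0.9370 + 2.8110 = 3.748
Degrees of freedom = 2 − 1 = 1; critical value at α = 0.1 is 2.706.
Since 3.748 > 2.706, we reject the null hypothesis — the data do not fit the 3:1 ratio.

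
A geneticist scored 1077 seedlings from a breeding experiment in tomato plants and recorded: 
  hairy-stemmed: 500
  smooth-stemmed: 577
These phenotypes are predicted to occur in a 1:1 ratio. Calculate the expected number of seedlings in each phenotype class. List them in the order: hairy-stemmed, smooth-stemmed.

538.5, 538.5

Under the 1:1 hypothesis (Σ ratio = 2, N = 1077):
  hairy-stemmed: 1077 × 1/2 = 538.5
  smooth-stemmed: 1077 × 1/2 = 538.5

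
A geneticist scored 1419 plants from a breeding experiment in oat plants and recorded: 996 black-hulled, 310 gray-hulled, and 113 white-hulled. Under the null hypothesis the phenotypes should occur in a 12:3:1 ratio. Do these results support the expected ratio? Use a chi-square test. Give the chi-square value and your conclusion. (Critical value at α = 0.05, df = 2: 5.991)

Total ratio parts = 16. Expected numbers out of 1419:
  black-hulled: 1419 × 12/16 = 1064.25
  gray-hulled: 1419 × 3/16 = 266.0625
  white-hulled: 1419 × 1/16 = 88.6875
χ² = Σ (O − E)² / E
  black-hulled: (996 − 1064.25)² / 1064.25 = 4.3768
  gray-hulled: (310 − 266.0625)² / 266.0625 = 7.2558
  white-hulled: (113 − 88.6875)² / 88.6875 = 6.6649
χ² = 4.3768 + 7.2558 + 6.6649 = 18.2975 ≈ 18.298
Degrees of freedom = 3 − 1 = 2; critical value at α = 0.05 is 5.991.
Since 18.298 > 5.991, we reject the null hypothesis — the data do not fit the 12:3:1 ratio.

18.298; not consistent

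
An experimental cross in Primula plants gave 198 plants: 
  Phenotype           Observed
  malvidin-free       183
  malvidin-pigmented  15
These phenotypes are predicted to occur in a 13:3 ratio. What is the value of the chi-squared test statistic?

The 13:3 ratio has 16 parts, so with N = 198 the expected counts are:
  malvidin-free: 198 × 13/16 = 160.875
  malvidin-pigmented: 198 × 3/16 = 37.125
χ² = Σ (O − E)² / E
  malvidin-free: (183 − 160.875)² / 160.875 = 3.0428
  malvidin-pigmented: (15 − 37.125)² / 37.125 = 13.1856
χ² = 3.0428 + 13.1856 = 16.2284 ≈ 16.228

16.228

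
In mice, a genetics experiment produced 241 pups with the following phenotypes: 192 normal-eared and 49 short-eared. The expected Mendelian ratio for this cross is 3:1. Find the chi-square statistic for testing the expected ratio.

2.801

Under the 3:1 hypothesis (Σ ratio = 4, N = 241):
  normal-eared: 241 × 3/4 = 180.75
  short-eared: 241 × 1/4 = 60.25
χ² = Σ (O − E)² / E
  normal-eared: (192 − 180.75)² / 180.75 = 0.7002
  short-eared: (49 − 60.25)² / 60.25 = 2.1006
χ² = 0.7002 + 2.1006 = 2.8008 ≈ 2.801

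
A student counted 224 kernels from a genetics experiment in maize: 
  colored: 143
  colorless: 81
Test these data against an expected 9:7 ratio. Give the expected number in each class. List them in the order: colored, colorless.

Expected counts for N = 224 under a 9:7 ratio (total parts = 16):
  colored: 224 × 9/16 = 126
  colorless: 224 × 7/16 = 98

126, 98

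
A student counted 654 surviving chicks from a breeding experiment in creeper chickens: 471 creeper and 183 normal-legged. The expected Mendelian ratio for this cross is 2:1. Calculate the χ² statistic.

8.429

Expected counts for N = 654 under a 2:1 ratio (total parts = 3):
  creeper: 654 × 2/3 = 436
  normal-legged: 654 × 1/3 = 218
χ² = Σ (O − E)² / E
  creeper: (471 − 436)² / 436 = 2.8096
  normal-legged: (183 − 218)² / 218 = 5.6193
χ² = 2.8096 + 5.6193 = 8.4289 ≈ 8.429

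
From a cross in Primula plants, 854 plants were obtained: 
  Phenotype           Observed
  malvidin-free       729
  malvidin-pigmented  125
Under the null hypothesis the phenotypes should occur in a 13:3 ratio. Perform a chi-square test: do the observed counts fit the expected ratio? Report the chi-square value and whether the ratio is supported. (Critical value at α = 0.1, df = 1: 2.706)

Under the 13:3 hypothesis (Σ ratio = 16, N = 854):
  malvidin-free: 854 × 13/16 = 693.875
  malvidin-pigmented: 854 × 3/16 = 160.125
χ² = Σ (O − E)² / E
  malvidin-free: (729 − 693.875)² / 693.875 = 1.7781
  malvidin-pigmented: (125 − 160.125)² / 160.125 = 7.7050
χ² = 1.7781 + 7.7050 = 9.4831 ≈ 9.483
Degrees of freedom = 2 − 1 = 1; critical value at α = 0.1 is 2.706.
Since 9.483 > 2.706, we reject the null hypothesis — the data do not fit the 13:3 ratio.

9.483; not consistent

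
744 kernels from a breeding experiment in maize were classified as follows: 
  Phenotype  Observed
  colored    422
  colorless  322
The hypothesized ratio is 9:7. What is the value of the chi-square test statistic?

0.067

Under the 9:7 hypothesis (Σ ratio = 16, N = 744):
  colored: 744 × 9/16 = 418.5
  colorless: 744 × 7/16 = 325.5
χ² = Σ (O − E)² / E
  colored: (422 − 418.5)² / 418.5 = 0.0293
  colorless: (322 − 325.5)² / 325.5 = 0.0376
χ² = 0.0293 + 0.0376 = 0.0669 ≈ 0.067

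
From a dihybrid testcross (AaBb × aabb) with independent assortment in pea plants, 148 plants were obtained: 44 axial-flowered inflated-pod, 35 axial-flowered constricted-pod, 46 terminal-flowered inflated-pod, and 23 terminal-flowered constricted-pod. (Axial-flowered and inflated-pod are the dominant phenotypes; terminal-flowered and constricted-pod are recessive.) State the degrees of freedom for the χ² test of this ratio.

A dihybrid testcross with independent assortment gives a 1:1:1:1 ratio.
A goodness-of-fit test with 4 phenotype classes has df = 4 − 1 = 3.

3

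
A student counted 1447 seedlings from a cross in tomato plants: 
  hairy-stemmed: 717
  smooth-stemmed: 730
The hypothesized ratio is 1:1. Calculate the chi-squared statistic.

Expected counts for N = 1447 under a 1:1 ratio (total parts = 2):
  hairy-stemmed: 1447 × 1/2 = 723.5
  smooth-stemmed: 1447 × 1/2 = 723.5
χ² = Σ (O − E)² / E
  hairy-stemmed: (717 − 723.5)² / 723.5 = 0.0584
  smooth-stemmed: (730 − 723.5)² / 723.5 = 0.0584
χ² = 0.0584 + 0.0584 = 0.1168 ≈ 0.117

0.117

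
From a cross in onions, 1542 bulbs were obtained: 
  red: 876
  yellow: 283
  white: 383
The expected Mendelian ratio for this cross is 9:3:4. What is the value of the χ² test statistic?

Expected counts for N = 1542 under a 9:3:4 ratio (total parts = 16):
  red: 1542 × 9/16 = 867.375
  yellow: 1542 × 3/16 = 289.125
  white: 1542 × 4/16 = 385.5
χ² = Σ (O − E)² / E
  red: (876 − 867.375)² / 867.375 = 0.0858
  yellow: (283 − 289.125)² / 289.125 = 0.1298
  white: (383 − 385.5)² / 385.5 = 0.0162
χ² = 0.0858 + 0.1298 + 0.0162 = 0.2318 ≈ 0.232

0.232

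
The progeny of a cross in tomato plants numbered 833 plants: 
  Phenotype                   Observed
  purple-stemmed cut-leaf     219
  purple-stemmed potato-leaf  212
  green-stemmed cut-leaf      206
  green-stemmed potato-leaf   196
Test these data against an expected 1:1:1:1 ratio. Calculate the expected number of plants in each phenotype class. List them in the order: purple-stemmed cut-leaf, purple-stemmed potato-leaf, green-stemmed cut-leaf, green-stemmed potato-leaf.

Total ratio parts = 4. Expected numbers out of 833:
  purple-stemmed cut-leaf: 833 × 1/4 = 208.25
  purple-stemmed potato-leaf: 833 × 1/4 = 208.25
  green-stemmed cut-leaf: 833 × 1/4 = 208.25
  green-stemmed potato-leaf: 833 × 1/4 = 208.25

208.25, 208.25, 208.25, 208.25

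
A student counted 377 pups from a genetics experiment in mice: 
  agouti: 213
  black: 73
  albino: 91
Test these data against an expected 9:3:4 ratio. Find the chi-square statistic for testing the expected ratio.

Under the 9:3:4 hypothesis (Σ ratio = 16, N = 377):
  agouti: 377 × 9/16 = 212.0625
  black: 377 × 3/16 = 70.6875
  albino: 377 × 4/16 = 94.25
χ² = Σ (O − E)² / E
  agouti: (213 − 212.0625)² / 212.0625 = 0.0041
  black: (73 − 70.6875)² / 70.6875 = 0.0757
  albino: (91 − 94.25)² / 94.25 = 0.1121
χ² = 0.0041 + 0.0757 + 0.1121 = 0.1919 ≈ 0.192

0.192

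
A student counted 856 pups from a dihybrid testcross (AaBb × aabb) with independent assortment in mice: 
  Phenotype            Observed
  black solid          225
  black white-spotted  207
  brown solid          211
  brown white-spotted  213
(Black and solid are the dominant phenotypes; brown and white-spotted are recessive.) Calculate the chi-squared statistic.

A dihybrid testcross with independent assortment gives a 1:1:1:1 ratio.
Total ratio parts = 4. Expected numbers out of 856:
  black solid: 856 × 1/4 = 214
  black white-spotted: 856 × 1/4 = 214
  brown solid: 856 × 1/4 = 214
  brown white-spotted: 856 × 1/4 = 214
χ² = Σ (O − E)² / E
  black solid: (225 − 214)² / 214 = 0.5654
  black white-spotted: (207 − 214)² / 214 = 0.2290
  brown solid: (211 − 214)² / 214 = 0.0421
  brown white-spotted: (213 − 214)² / 214 = 0.0047
χ² = 0.5654 + 0.2290 + 0.0421 + 0.0047 = 0.8412 ≈ 0.841

0.841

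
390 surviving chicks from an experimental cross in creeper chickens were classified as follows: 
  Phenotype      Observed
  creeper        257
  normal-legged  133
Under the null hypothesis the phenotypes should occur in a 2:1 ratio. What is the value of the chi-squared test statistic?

The 2:1 ratio has 3 parts, so with N = 390 the expected counts are:
  creeper: 390 × 2/3 = 260
  normal-legged: 390 × 1/3 = 130
χ² = Σ (O − E)² / E
  creeper: (257 − 260)² / 260 = 0.0346
  normal-legged: (133 − 130)² / 130 = 0.0692
χ² = 0.0346 + 0.0692 = 0.1038 ≈ 0.104

0.104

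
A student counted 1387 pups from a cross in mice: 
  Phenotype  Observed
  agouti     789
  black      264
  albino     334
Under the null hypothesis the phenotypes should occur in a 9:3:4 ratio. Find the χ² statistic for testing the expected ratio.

0.628

Under the 9:3:4 hypothesis (Σ ratio = 16, N = 1387):
  agouti: 1387 × 9/16 = 780.1875
  black: 1387 × 3/16 = 260.0625
  albino: 1387 × 4/16 = 346.75
χ² = Σ (O − E)² / E
  agouti: (789 − 780.1875)² / 780.1875 = 0.0995
  black: (264 − 260.0625)² / 260.0625 = 0.0596
  albino: (334 − 346.75)² / 346.75 = 0.4688
χ² = 0.0995 + 0.0596 + 0.4688 = 0.6279 ≈ 0.628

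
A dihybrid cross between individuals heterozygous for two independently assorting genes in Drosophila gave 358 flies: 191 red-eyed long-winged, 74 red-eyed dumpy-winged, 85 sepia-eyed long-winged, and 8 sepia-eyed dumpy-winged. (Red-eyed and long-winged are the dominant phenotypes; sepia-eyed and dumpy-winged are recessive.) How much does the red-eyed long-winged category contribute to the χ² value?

0.535

A dihybrid F₂ with independent assortment and complete dominance at both loci gives a 9:3:3:1 phenotypic ratio.
Total ratio parts = 16. Expected numbers out of 358:
  red-eyed long-winged: 358 × 9/16 = 201.375
  red-eyed dumpy-winged: 358 × 3/16 = 67.125
  sepia-eyed long-winged: 358 × 3/16 = 67.125
  sepia-eyed dumpy-winged: 358 × 1/16 = 22.375
Contribution of red-eyed long-winged: (191 − 201.375)² / 201.375 = 0.5345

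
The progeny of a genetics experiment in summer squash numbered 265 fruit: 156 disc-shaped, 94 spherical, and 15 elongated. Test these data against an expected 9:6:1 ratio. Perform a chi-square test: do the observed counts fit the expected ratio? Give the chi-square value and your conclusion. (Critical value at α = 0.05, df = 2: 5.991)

Expected counts for N = 265 under a 9:6:1 ratio (total parts = 16):
  disc-shaped: 265 × 9/16 = 149.0625
  spherical: 265 × 6/16 = 99.375
  elongated: 265 × 1/16 = 16.5625
χ² = Σ (O − E)² / E
  disc-shaped: (156 − 149.0625)² / 149.0625 = 0.3229
  spherical: (94 − 99.375)² / 99.375 = 0.2907
  elongated: (15 − 16.5625)² / 16.5625 = 0.1474
χ² = 0.3229 + 0.2907 + 0.1474 = 0.761
Degrees of freedom = 3 − 1 = 2; critical value at α = 0.05 is 5.991.
Since 0.761 < 5.991, we fail to reject the null hypothesis — the data are consistent with the 9:6:1 ratio.

0.761; consistent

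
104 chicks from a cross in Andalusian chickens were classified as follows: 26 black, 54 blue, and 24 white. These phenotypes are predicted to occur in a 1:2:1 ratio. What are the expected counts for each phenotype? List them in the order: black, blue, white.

Total ratio parts = 4. Expected numbers out of 104:
  black: 104 × 1/4 = 26
  blue: 104 × 2/4 = 52
  white: 104 × 1/4 = 26

26, 52, 26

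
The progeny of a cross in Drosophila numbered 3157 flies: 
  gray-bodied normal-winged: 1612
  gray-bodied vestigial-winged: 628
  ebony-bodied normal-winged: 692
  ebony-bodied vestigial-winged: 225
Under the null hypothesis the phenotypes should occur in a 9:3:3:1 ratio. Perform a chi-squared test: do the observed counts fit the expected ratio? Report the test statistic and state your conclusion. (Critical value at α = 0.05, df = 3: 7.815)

38.108; not consistent

Total ratio parts = 16. Expected numbers out of 3157:
  gray-bodied normal-winged: 3157 × 9/16 = 1775.8125
  gray-bodied vestigial-winged: 3157 × 3/16 = 591.9375
  ebony-bodied normal-winged: 3157 × 3/16 = 591.9375
  ebony-bodied vestigial-winged: 3157 × 1/16 = 197.3125
χ² = Σ (O − E)² / E
  gray-bodied normal-winged: (1612 − 1775.8125)² / 1775.8125 = 15.1111
  gray-bodied vestigial-winged: (628 − 591.9375)² / 591.9375 = 2.1970
  ebony-bodied normal-winged: (692 − 591.9375)² / 591.9375 = 16.9148
  ebony-bodied vestigial-winged: (225 − 197.3125)² / 197.3125 = 3.8852
χ² = 15.1111 + 2.1970 + 16.9148 + 3.8852 = 38.1081 ≈ 38.108
Degrees of freedom = 4 − 1 = 3; critical value at α = 0.05 is 7.815.
Since 38.108 > 7.815, we reject the null hypothesis — the data do not fit the 9:3:3:1 ratio.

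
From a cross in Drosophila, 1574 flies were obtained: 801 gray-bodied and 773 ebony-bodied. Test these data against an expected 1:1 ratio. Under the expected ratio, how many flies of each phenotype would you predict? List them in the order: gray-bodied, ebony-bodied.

The 1:1 ratio has 2 parts, so with N = 1574 the expected counts are:
  gray-bodied: 1574 × 1/2 = 787
  ebony-bodied: 1574 × 1/2 = 787

787, 787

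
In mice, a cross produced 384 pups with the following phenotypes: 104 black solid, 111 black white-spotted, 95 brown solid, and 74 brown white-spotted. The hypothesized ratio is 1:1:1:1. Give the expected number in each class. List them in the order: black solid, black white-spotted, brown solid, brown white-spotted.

Under the 1:1:1:1 hypothesis (Σ ratio = 4, N = 384):
  black solid: 384 × 1/4 = 96
  black white-spotted: 384 × 1/4 = 96
  brown solid: 384 × 1/4 = 96
  brown white-spotted: 384 × 1/4 = 96

96, 96, 96, 96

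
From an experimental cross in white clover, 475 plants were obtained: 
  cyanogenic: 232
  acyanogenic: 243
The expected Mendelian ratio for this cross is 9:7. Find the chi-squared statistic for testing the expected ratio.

10.592

Under the 9:7 hypothesis (Σ ratio = 16, N = 475):
  cyanogenic: 475 × 9/16 = 267.1875
  acyanogenic: 475 × 7/16 = 207.8125
χ² = Σ (O − E)² / E
  cyanogenic: (232 − 267.1875)² / 267.1875 = 4.6340
  acyanogenic: (243 − 207.8125)² / 207.8125 = 5.9581
χ² = 4.6340 + 5.9581 = 10.5921 ≈ 10.592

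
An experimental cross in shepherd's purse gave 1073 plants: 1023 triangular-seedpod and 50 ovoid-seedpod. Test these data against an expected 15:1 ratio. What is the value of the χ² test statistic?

Total ratio parts = 16. Expected numbers out of 1073:
  triangular-seedpod: 1073 × 15/16 = 1005.9375
  ovoid-seedpod: 1073 × 1/16 = 67.0625
χ² = Σ (O − E)² / E
  triangular-seedpod: (1023 − 1005.9375)² / 1005.9375 = 0.2894
  ovoid-seedpod: (50 − 67.0625)² / 67.0625 = 4.3412
χ² = 0.2894 + 4.3412 = 4.6306 ≈ 4.631

4.631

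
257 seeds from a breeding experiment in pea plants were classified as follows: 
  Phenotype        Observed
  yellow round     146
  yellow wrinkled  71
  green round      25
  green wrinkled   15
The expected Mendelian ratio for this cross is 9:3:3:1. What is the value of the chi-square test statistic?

Under the 9:3:3:1 hypothesis (Σ ratio = 16, N = 257):
  yellow round: 257 × 9/16 = 144.5625
  yellow wrinkled: 257 × 3/16 = 48.1875
  green round: 257 × 3/16 = 48.1875
  green wrinkled: 257 × 1/16 = 16.0625
χ² = Σ (O − E)² / E
  yellow round: (146 − 144.5625)² / 144.5625 = 0.0143
  yellow wrinkled: (71 − 48.1875)² / 48.1875 = 10.7997
  green round: (25 − 48.1875)² / 48.1875 = 11.1577
  green wrinkled: (15 − 16.0625)² / 16.0625 = 0.0703
χ² = 0.0143 + 10.7997 + 11.1577 + 0.0703 = 22.042

22.042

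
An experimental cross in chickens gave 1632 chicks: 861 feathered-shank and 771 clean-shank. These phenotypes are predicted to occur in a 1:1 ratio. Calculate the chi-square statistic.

Total ratio parts = 2. Expected numbers out of 1632:
  feathered-shank: 1632 × 1/2 = 816
  clean-shank: 1632 × 1/2 = 816
χ² = Σ (O − E)² / E
  feathered-shank: (861 − 816)² / 816 = 2.4816
  clean-shank: (771 − 816)² / 816 = 2.4816
χ² = 2.4816 + 2.4816 = 4.9632 ≈ 4.963

4.963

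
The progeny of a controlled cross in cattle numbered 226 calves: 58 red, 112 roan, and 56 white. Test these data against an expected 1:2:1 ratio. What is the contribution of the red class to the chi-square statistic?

Total ratio parts = 4. Expected numbers out of 226:
  red: 226 × 1/4 = 56.5
  roan: 226 × 2/4 = 113
  white: 226 × 1/4 = 56.5
Contribution of red: (58 − 56.5)² / 56.5 = 0.0398

0.040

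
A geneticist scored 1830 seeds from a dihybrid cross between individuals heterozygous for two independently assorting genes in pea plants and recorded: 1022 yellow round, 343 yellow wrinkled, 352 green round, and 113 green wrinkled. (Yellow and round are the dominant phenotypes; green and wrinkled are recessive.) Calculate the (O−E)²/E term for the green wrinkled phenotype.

A dihybrid F₂ with independent assortment and complete dominance at both loci gives a 9:3:3:1 phenotypic ratio.
Expected counts for N = 1830 under a 9:3:3:1 ratio (total parts = 16):
  yellow round: 1830 × 9/16 = 1029.375
  yellow wrinkled: 1830 × 3/16 = 343.125
  green round: 1830 × 3/16 = 343.125
  green wrinkled: 1830 × 1/16 = 114.375
Contribution of green wrinkled: (113 − 114.375)² / 114.375 = 0.0165

0.017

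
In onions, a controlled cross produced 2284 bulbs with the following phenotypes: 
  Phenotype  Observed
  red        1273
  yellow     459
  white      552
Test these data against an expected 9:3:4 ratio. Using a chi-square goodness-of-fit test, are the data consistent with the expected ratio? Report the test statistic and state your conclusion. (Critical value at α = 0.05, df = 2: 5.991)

2.948; consistent

Expected counts for N = 2284 under a 9:3:4 ratio (total parts = 16):
  red: 2284 × 9/16 = 1284.75
  yellow: 2284 × 3/16 = 428.25
  white: 2284 × 4/16 = 571
χ² = Σ (O − E)² / E
  red: (1273 − 1284.75)² / 1284.75 = 0.1075
  yellow: (459 − 428.25)² / 428.25 = 2.2080
  white: (552 − 571)² / 571 = 0.6322
χ² = 0.1075 + 2.2080 + 0.6322 = 2.9477 ≈ 2.948
Degrees of freedom = 3 − 1 = 2; critical value at α = 0.05 is 5.991.
Since 2.948 < 5.991, we fail to reject the null hypothesis — the data are consistent with the 9:3:4 ratio.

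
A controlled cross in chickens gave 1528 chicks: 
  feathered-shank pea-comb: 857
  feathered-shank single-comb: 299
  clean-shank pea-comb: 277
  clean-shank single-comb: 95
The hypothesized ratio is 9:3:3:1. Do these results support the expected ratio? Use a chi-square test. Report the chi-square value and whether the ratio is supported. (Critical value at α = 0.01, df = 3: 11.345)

The 9:3:3:1 ratio has 16 parts, so with N = 1528 the expected counts are:
  feathered-shank pea-comb: 1528 × 9/16 = 859.5
  feathered-shank single-comb: 1528 × 3/16 = 286.5
  clean-shank pea-comb: 1528 × 3/16 = 286.5
  clean-shank single-comb: 1528 × 1/16 = 95.5
χ² = Σ (O − E)² / E
  feathered-shank pea-comb: (857 − 859.5)² / 859.5 = 0.0073
  feathered-shank single-comb: (299 − 286.5)² / 286.5 = 0.5454
  clean-shank pea-comb: (277 − 286.5)² / 286.5 = 0.3150
  clean-shank single-comb: (95 − 95.5)² / 95.5 = 0.0026
χ² = 0.0073 + 0.5454 + 0.3150 + 0.0026 = 0.8703 ≈ 0.870
Degrees of freedom = 4 − 1 = 3; critical value at α = 0.01 is 11.345.
Since 0.870 < 11.345, we fail to reject the null hypothesis — the data are consistent with the 9:3:3:1 ratio.

0.870; consistent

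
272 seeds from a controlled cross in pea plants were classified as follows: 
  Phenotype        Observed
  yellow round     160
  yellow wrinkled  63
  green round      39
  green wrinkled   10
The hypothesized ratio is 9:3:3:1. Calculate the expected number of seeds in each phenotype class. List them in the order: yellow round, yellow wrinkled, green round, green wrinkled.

The 9:3:3:1 ratio has 16 parts, so with N = 272 the expected counts are:
  yellow round: 272 × 9/16 = 153
  yellow wrinkled: 272 × 3/16 = 51
  green round: 272 × 3/16 = 51
  green wrinkled: 272 × 1/16 = 17

153, 51, 51, 17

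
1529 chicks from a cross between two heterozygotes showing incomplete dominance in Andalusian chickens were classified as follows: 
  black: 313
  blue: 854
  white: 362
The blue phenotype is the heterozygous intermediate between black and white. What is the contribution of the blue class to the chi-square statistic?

With incomplete dominance, a heterozygote × heterozygote cross gives a 1:2:1 phenotypic ratio.
The 1:2:1 ratio has 4 parts, so with N = 1529 the expected counts are:
  black: 1529 × 1/4 = 382.25
  blue: 1529 × 2/4 = 764.5
  white: 1529 × 1/4 = 382.25
Contribution of blue: (854 − 764.5)² / 764.5 = 10.4778

10.478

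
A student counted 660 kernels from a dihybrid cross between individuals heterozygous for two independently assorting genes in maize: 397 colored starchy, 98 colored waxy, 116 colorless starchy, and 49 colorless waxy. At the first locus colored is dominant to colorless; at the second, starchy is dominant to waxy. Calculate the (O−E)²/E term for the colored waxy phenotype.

A dihybrid F₂ with independent assortment and complete dominance at both loci gives a 9:3:3:1 phenotypic ratio.
The 9:3:3:1 ratio has 16 parts, so with N = 660 the expected counts are:
  colored starchy: 660 × 9/16 = 371.25
  colored waxy: 660 × 3/16 = 123.75
  colorless starchy: 660 × 3/16 = 123.75
  colorless waxy: 660 × 1/16 = 41.25
Contribution of colored waxy: (98 − 123.75)² / 123.75 = 5.3581

5.358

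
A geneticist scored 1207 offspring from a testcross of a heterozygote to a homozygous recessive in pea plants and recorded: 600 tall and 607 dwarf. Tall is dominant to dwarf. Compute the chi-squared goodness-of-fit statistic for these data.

A testcross of a heterozygote (Aa × aa) gives a 1:1 phenotypic ratio.
Under the 1:1 hypothesis (Σ ratio = 2, N = 1207):
  tall: 1207 × 1/2 = 603.5
  dwarf: 1207 × 1/2 = 603.5
χ² = Σ (O − E)² / E
  tall: (600 − 603.5)² / 603.5 = 0.0203
  dwarf: (607 − 603.5)² / 603.5 = 0.0203
χ² = 0.0203 + 0.0203 = 0.0406 ≈ 0.041

0.041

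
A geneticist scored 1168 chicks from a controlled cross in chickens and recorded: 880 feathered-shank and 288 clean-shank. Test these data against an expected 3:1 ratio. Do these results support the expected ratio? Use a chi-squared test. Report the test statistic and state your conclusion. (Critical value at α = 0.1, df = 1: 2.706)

The 3:1 ratio has 4 parts, so with N = 1168 the expected counts are:
  feathered-shank: 1168 × 3/4 = 876
  clean-shank: 1168 × 1/4 = 292
χ² = Σ (O − E)² / E
  feathered-shank: (880 − 876)² / 876 = 0.0183
  clean-shank: (288 − 292)² / 292 = 0.0548
χ² = 0.0183 + 0.0548 = 0.0731 ≈ 0.073
Degrees of freedom = 2 − 1 = 1; critical value at α = 0.1 is 2.706.
Since 0.073 < 2.706, we fail to reject the null hypothesis — the data are consistent with the 3:1 ratio.

0.073; consistent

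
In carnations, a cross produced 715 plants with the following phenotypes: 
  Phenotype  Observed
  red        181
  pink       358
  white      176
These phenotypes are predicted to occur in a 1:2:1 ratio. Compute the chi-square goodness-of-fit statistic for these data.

The 1:2:1 ratio has 4 parts, so with N = 715 the expected counts are:
  red: 715 × 1/4 = 178.75
  pink: 715 × 2/4 = 357.5
  white: 715 × 1/4 = 178.75
χ² = Σ (O − E)² / E
  red: (181 − 178.75)² / 178.75 = 0.0283
  pink: (358 − 357.5)² / 357.5 = 0.0007
  white: (176 − 178.75)² / 178.75 = 0.0423
χ² = 0.0283 + 0.0007 + 0.0423 = 0.0713 ≈ 0.071

0.071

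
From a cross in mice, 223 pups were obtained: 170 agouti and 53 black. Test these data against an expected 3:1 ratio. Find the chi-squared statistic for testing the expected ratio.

0.181

Total ratio parts = 4. Expected numbers out of 223:
  agouti: 223 × 3/4 = 167.25
  black: 223 × 1/4 = 55.75
χ² = Σ (O − E)² / E
  agouti: (170 − 167.25)² / 167.25 = 0.0452
  black: (53 − 55.75)² / 55.75 = 0.1357
χ² = 0.0452 + 0.1357 = 0.1809 ≈ 0.181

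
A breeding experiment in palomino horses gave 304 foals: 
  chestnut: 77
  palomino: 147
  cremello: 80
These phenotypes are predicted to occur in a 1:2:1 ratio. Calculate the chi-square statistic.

0.388

Total ratio parts = 4. Expected numbers out of 304:
  chestnut: 304 × 1/4 = 76
  palomino: 304 × 2/4 = 152
  cremello: 304 × 1/4 = 76
χ² = Σ (O − E)² / E
  chestnut: (77 − 76)² / 76 = 0.0132
  palomino: (147 − 152)² / 152 = 0.1645
  cremello: (80 − 76)² / 76 = 0.2105
χ² = 0.0132 + 0.1645 + 0.2105 = 0.3882 ≈ 0.388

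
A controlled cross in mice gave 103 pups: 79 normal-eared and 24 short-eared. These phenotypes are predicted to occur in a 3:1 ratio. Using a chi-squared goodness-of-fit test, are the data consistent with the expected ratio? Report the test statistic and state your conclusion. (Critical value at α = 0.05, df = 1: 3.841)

The 3:1 ratio has 4 parts, so with N = 103 the expected counts are:
  normal-eared: 103 × 3/4 = 77.25
  short-eared: 103 × 1/4 = 25.75
χ² = Σ (O − E)² / E
  normal-eared: (79 − 77.25)² / 77.25 = 0.0396
  short-eared: (24 − 25.75)² / 25.75 = 0.1189
χ² = 0.0396 + 0.1189 = 0.1585 ≈ 0.159
Degrees of freedom = 2 − 1 = 1; critical value at α = 0.05 is 3.841.
Since 0.159 < 3.841, we fail to reject the null hypothesis — the data are consistent with the 3:1 ratio.

0.159; consistent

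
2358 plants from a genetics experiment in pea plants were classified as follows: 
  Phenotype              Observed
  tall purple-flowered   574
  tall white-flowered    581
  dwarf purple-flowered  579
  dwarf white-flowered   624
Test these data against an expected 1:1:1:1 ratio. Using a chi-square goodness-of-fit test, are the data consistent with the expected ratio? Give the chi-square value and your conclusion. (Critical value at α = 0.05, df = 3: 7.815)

Under the 1:1:1:1 hypothesis (Σ ratio = 4, N = 2358):
  tall purple-flowered: 2358 × 1/4 = 589.5
  tall white-flowered: 2358 × 1/4 = 589.5
  dwarf purple-flowered: 2358 × 1/4 = 589.5
  dwarf white-flowered: 2358 × 1/4 = 589.5
χ² = Σ (O − E)² / E
  tall purple-flowered: (574 − 589.5)² / 589.5 = 0.4075
  tall white-flowered: (581 − 589.5)² / 589.5 = 0.1226
  dwarf purple-flowered: (579 − 589.5)² / 589.5 = 0.1870
  dwarf white-flowered: (624 − 589.5)² / 589.5 = 2.0191
χ² = 0.4075 + 0.1226 + 0.1870 + 2.0191 = 2.7362 ≈ 2.736
Degrees of freedom = 4 − 1 = 3; critical value at α = 0.05 is 7.815.
Since 2.736 < 7.815, we fail to reject the null hypothesis — the data are consistent with the 1:1:1:1 ratio.

2.736; consistent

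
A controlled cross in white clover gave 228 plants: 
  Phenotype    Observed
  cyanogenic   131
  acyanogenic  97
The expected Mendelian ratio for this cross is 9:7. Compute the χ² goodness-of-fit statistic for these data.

The 9:7 ratio has 16 parts, so with N = 228 the expected counts are:
  cyanogenic: 228 × 9/16 = 128.25
  acyanogenic: 228 × 7/16 = 99.75
χ² = Σ (O − E)² / E
  cyanogenic: (131 − 128.25)² / 128.25 = 0.0590
  acyanogenic: (97 − 99.75)² / 99.75 = 0.0758
χ² = 0.0590 + 0.0758 = 0.1348 ≈ 0.135

0.135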